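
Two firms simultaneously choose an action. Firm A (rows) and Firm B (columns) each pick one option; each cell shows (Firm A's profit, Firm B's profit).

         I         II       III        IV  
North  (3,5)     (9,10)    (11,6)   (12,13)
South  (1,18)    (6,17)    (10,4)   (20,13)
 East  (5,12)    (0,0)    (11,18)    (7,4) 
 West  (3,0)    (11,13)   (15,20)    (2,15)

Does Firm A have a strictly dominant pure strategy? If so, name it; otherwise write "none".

none

North fails to dominate South at IV (12<20).
South fails to dominate North at I (1<3).
East fails to dominate North at II (0<9).
West fails to dominate North at I (3=3).
No single strategy dominates all the others.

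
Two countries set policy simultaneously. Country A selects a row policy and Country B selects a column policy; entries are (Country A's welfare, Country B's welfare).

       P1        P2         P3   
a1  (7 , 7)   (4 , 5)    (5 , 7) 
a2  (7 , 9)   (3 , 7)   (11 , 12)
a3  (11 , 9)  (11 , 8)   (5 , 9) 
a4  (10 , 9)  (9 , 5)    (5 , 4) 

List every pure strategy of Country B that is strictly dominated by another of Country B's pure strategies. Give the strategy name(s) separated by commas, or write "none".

P1: no other strategy beats it everywhere (P2 at a1 (7>5); P3 at a1 (7=7)).
P2 is strictly dominated by P1 (a1: 7>5, a2: 9>7, a3: 9>8, a4: 9>5).
P3: no other strategy beats it everywhere (P1 at a1 (7=7); P2 at a1 (7>5)).

P2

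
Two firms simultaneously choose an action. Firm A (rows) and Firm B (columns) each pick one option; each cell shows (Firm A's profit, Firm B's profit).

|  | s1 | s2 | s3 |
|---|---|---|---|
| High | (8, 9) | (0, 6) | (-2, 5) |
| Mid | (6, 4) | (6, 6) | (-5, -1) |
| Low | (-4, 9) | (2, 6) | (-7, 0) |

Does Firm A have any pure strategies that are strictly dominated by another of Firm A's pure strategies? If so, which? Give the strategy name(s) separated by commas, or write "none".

Nothing dominates High: Mid at s1 (8>6); Low at s1 (8>-4).
Mid: no other strategy beats it everywhere (High at s2 (6>0); Low at s1 (6>-4)).
Low is strictly dominated by Mid (s1: 6>-4, s2: 6>2, s3: -5>-7).

Low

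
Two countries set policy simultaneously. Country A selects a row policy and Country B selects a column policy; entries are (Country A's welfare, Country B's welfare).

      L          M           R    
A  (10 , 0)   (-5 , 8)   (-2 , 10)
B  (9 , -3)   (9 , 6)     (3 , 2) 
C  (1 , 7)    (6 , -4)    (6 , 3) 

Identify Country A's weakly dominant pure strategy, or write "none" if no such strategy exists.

A fails to dominate B at M (-5<9).
B fails to dominate A at L (9<10).
C fails to dominate A at L (1<10).
No single strategy dominates all the others.

none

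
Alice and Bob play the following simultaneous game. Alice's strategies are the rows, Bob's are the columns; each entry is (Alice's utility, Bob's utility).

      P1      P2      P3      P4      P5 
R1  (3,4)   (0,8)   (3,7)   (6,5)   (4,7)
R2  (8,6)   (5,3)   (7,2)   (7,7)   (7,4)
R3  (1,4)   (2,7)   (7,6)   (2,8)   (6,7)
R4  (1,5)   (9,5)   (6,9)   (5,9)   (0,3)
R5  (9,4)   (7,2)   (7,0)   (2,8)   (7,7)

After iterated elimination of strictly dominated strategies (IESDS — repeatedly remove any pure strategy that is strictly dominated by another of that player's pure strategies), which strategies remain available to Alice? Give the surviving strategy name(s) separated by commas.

Row R1 is eliminated: R2 beats it against every remaining column (P1: 8>3, P2: 5>0, P3: 7>3, P4: 7>6, P5: 7>4).
Bob's strategy P1 is strictly dominated by P4 (R2: 7>6, R3: 8>4, R4: 9>5, R5: 8>4) and is removed.
For Bob, P4 strictly dominates P2 on the remaining rows (R2: 7>3, R3: 8>7, R4: 9>5, R5: 8>2); eliminate P2.
Row R4 is eliminated: R2 beats it against every remaining column (P3: 7>6, P4: 7>5, P5: 7>0).
Bob's strategy P3 is strictly dominated by P4 (R2: 7>2, R3: 8>6, R5: 8>0) and is removed.
Row R3 is eliminated: R2 beats it against every remaining column (P4: 7>2, P5: 7>6).
For Bob, P4 strictly dominates P5 on the remaining rows (R2: 7>4, R5: 8>7); eliminate P5.
Row R5 is eliminated: R2 beats it against every remaining column (P4: 7>2).
Among the remaining strategies, none is strictly dominated by another pure strategy of the same player, so the elimination stops.
Surviving strategies — Alice: {R2}; Bob: {P4}.

R2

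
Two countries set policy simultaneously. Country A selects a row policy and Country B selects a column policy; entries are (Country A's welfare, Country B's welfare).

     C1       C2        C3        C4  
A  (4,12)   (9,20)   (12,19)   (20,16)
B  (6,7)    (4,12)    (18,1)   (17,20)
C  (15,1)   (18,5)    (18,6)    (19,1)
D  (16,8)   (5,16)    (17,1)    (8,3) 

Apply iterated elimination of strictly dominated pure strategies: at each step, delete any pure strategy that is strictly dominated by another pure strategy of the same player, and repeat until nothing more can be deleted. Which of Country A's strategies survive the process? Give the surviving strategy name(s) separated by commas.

Country B's strategy C1 is strictly dominated by C2 (A: 20>12, B: 12>7, C: 5>1, D: 16>8) and is removed.
For Country A, C strictly dominates D on the remaining columns (C2: 18>5, C3: 18>17, C4: 19>8); eliminate D.
Among the remaining strategies, none is strictly dominated by another pure strategy of the same player, so the elimination stops.
Surviving strategies — Country A: {A, B, C}; Country B: {C2, C3, C4}.

A, B, C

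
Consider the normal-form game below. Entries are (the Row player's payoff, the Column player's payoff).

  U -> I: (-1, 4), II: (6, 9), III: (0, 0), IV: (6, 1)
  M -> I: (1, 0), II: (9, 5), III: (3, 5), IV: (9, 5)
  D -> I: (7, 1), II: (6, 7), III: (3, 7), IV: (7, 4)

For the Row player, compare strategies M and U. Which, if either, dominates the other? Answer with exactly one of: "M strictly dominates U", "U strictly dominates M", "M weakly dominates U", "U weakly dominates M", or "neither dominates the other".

M strictly dominates U

Compare M to U across each choice by the Column player: I: 1>-1, II: 9>6, III: 3>0, IV: 9>6.
M gives a strictly higher payoff against each choice by the Column player, so M strictly dominates U.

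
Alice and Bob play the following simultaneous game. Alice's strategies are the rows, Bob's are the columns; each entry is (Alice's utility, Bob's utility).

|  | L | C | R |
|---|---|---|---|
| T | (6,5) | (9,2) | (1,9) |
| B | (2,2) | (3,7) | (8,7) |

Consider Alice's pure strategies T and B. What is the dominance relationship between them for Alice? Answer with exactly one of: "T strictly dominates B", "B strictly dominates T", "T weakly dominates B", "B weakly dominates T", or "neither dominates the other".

Compare T to B across each choice by Bob: L: 6>2, C: 9>3, R: 1<8.
T does better at L, C but worse at R; neither strategy dominates the other.

neither dominates the other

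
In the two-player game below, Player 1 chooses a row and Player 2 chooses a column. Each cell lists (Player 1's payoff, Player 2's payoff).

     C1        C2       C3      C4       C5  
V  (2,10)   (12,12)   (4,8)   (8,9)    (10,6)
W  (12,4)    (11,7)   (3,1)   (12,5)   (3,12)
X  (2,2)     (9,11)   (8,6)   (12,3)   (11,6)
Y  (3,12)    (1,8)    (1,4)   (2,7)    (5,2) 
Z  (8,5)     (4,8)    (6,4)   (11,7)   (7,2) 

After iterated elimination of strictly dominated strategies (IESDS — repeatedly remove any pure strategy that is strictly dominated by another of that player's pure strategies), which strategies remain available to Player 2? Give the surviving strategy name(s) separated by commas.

For Player 1, Z strictly dominates Y on the remaining columns (C1: 8>3, C2: 4>1, C3: 6>1, C4: 11>2, C5: 7>5); eliminate Y.
Column C1 is eliminated: C2 beats it against every remaining row (V: 12>10, W: 7>4, X: 11>2, Z: 8>5).
Row Z is eliminated: X beats it against every remaining column (C2: 9>4, C3: 8>6, C4: 12>11, C5: 11>7).
For Player 2, C2 strictly dominates C3 on the remaining rows (V: 12>8, W: 7>1, X: 11>6); eliminate C3.
Player 2's strategy C4 is strictly dominated by C2 (V: 12>9, W: 7>5, X: 11>3) and is removed.
Row W is eliminated: V beats it against every remaining column (C2: 12>11, C5: 10>3).
Player 2's strategy C5 is strictly dominated by C2 (V: 12>6, X: 11>6) and is removed.
Row X is eliminated: V beats it against every remaining column (C2: 12>9).
Among the remaining strategies, none is strictly dominated by another pure strategy of the same player, so the elimination stops.
Surviving strategies — Player 1: {V}; Player 2: {C2}.

C2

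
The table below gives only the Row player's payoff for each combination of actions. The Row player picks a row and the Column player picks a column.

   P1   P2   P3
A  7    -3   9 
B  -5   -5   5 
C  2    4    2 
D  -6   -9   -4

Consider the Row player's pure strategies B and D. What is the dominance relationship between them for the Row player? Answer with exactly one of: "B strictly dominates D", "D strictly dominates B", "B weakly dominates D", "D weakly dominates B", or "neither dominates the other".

B's payoffs vs D's, by the Column player's action — P1: -5>-6, P2: -5>-9, P3: 5>-4.
Every comparison favours B, so B strictly dominates D.

B strictly dominates D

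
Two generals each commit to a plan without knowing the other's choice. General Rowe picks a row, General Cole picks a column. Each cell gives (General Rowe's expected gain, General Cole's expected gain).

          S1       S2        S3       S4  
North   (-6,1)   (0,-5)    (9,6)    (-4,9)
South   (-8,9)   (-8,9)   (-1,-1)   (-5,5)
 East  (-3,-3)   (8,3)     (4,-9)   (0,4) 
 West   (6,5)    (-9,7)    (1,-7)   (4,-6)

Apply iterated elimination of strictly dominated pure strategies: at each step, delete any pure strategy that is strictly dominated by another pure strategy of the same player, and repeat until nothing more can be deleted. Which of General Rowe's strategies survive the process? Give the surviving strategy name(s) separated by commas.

General Rowe's strategy South is strictly dominated by North (S1: -6>-8, S2: 0>-8, S3: 9>-1, S4: -4>-5) and is removed.
For General Cole, S4 strictly dominates S3 on the remaining rows (North: 9>6, East: 4>-9, West: -6>-7); eliminate S3.
Row North is eliminated: East beats it against every remaining column (S1: -3>-6, S2: 8>0, S4: 0>-4).
Column S1 is eliminated: S2 beats it against every remaining row (East: 3>-3, West: 7>5).
Among the remaining strategies, none is strictly dominated by another pure strategy of the same player, so the elimination stops.
Surviving strategies — General Rowe: {East, West}; General Cole: {S2, S4}.

East, West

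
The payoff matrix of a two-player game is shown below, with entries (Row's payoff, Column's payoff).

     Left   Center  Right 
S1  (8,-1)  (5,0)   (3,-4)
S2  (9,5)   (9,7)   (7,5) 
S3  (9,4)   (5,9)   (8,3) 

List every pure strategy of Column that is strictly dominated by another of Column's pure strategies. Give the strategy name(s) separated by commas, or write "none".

Left is strictly dominated by Center (S1: 0>-1, S2: 7>5, S3: 9>4).
Nothing dominates Center: Left at S1 (0>-1); Right at S1 (0>-4).
Right: dominated, since Center does at least as well everywhere (S1: 0>-4, S2: 7>5, S3: 9>3).

Left, Right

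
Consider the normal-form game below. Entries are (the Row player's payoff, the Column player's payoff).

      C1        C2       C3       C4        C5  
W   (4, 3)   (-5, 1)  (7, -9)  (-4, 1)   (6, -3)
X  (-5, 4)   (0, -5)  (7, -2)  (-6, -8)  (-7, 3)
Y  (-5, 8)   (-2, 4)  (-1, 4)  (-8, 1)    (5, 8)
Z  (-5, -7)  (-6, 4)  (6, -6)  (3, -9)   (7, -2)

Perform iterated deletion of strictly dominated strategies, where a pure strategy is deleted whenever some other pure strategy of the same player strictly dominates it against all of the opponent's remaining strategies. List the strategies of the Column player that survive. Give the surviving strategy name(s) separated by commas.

Column C3 is eliminated: C5 beats it against every remaining row (W: -3>-9, X: 3>-2, Y: 8>4, Z: -2>-6).
Column C4 is eliminated: C1 beats it against every remaining row (W: 3>1, X: 4>-8, Y: 8>1, Z: -7>-9).
Among the remaining strategies, none is strictly dominated by another pure strategy of the same player, so the elimination stops.
Surviving strategies — the Row player: {W, X, Y, Z}; the Column player: {C1, C2, C5}.

C1, C2, C5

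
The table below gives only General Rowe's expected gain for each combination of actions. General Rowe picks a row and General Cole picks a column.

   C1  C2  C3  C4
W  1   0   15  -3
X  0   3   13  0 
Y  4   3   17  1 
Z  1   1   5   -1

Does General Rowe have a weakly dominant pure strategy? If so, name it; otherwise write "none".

Y

Y vs W: C1: 4>1, C2: 3>0, C3: 17>15, C4: 1>-3.
Y vs X: C1: 4>0, C2: 3=3, C3: 17>13, C4: 1>0.
Y vs Z: C1: 4>1, C2: 3>1, C3: 17>5, C4: 1>-1.
Y is at least as good as every other strategy against every opponent action, so it is weakly dominant.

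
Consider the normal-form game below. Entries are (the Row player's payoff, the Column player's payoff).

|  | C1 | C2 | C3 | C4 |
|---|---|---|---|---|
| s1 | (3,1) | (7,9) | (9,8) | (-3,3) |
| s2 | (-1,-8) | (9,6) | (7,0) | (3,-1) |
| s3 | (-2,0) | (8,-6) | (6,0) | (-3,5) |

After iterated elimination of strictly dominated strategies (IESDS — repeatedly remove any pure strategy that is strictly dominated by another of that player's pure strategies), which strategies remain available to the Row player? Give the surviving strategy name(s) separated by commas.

The Row player's strategy s3 is strictly dominated by s2 (C1: -1>-2, C2: 9>8, C3: 7>6, C4: 3>-3) and is removed.
Column C1 is eliminated: C2 beats it against every remaining row (s1: 9>1, s2: 6>-8).
For the Column player, C2 strictly dominates C3 on the remaining rows (s1: 9>8, s2: 6>0); eliminate C3.
For the Row player, s2 strictly dominates s1 on the remaining columns (C2: 9>7, C4: 3>-3); eliminate s1.
The Column player's strategy C4 is strictly dominated by C2 (s2: 6>-1) and is removed.
Among the remaining strategies, none is strictly dominated by another pure strategy of the same player, so the elimination stops.
Surviving strategies — the Row player: {s2}; the Column player: {C2}.

s2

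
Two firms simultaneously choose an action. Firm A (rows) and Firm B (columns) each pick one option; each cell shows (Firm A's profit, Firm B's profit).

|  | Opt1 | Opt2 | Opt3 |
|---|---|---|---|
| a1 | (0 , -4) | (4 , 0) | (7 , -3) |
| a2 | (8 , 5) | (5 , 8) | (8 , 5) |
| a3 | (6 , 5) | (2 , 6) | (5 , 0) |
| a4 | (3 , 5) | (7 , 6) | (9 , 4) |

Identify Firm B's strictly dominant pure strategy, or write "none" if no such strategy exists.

Opt2

Opt2 vs Opt1: a1: 0>-4, a2: 8>5, a3: 6>5, a4: 6>5.
Opt2 vs Opt3: a1: 0>-3, a2: 8>5, a3: 6>0, a4: 6>4.
Opt2 strictly beats every other strategy against every opponent action, so it is strictly dominant.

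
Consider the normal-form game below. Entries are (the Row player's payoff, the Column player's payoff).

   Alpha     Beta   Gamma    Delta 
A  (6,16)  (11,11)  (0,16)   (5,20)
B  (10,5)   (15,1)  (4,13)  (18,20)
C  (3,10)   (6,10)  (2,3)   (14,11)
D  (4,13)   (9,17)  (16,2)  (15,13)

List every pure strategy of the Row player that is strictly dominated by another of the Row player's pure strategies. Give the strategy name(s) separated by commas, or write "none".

A, C

A: dominated, since B does at least as well everywhere (Alpha: 10>6, Beta: 15>11, Gamma: 4>0, Delta: 18>5).
B: no other strategy beats it everywhere (A at Alpha (10>6); C at Alpha (10>3); D at Alpha (10>4)).
B strictly dominates C — Alpha: 10>3, Beta: 15>6, Gamma: 4>2, Delta: 18>14.
Nothing dominates D: A at Gamma (16>0); B at Gamma (16>4); C at Alpha (4>3).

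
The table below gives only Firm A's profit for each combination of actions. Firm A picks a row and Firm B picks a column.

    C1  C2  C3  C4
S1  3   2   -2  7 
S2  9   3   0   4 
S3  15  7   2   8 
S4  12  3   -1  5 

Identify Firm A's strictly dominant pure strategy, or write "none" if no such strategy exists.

S3 vs S1: C1: 15>3, C2: 7>2, C3: 2>-2, C4: 8>7.
S3 vs S2: C1: 15>9, C2: 7>3, C3: 2>0, C4: 8>4.
S3 vs S4: C1: 15>12, C2: 7>3, C3: 2>-1, C4: 8>5.
S3 strictly beats every other strategy against every opponent action, so it is strictly dominant.

S3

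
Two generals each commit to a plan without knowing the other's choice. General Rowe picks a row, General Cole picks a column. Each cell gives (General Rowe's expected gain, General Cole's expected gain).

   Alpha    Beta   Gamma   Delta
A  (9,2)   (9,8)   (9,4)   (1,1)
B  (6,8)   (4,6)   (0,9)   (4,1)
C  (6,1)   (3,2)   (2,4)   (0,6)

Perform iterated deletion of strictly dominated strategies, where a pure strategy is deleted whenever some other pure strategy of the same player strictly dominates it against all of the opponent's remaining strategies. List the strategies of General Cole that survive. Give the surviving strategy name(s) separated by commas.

Beta

Row C is eliminated: A beats it against every remaining column (Alpha: 9>6, Beta: 9>3, Gamma: 9>2, Delta: 1>0).
Column Alpha is eliminated: Gamma beats it against every remaining row (A: 4>2, B: 9>8).
For General Cole, Beta strictly dominates Delta on the remaining rows (A: 8>1, B: 6>1); eliminate Delta.
For General Rowe, A strictly dominates B on the remaining columns (Beta: 9>4, Gamma: 9>0); eliminate B.
For General Cole, Beta strictly dominates Gamma on the remaining rows (A: 8>4); eliminate Gamma.
Among the remaining strategies, none is strictly dominated by another pure strategy of the same player, so the elimination stops.
Surviving strategies — General Rowe: {A}; General Cole: {Beta}.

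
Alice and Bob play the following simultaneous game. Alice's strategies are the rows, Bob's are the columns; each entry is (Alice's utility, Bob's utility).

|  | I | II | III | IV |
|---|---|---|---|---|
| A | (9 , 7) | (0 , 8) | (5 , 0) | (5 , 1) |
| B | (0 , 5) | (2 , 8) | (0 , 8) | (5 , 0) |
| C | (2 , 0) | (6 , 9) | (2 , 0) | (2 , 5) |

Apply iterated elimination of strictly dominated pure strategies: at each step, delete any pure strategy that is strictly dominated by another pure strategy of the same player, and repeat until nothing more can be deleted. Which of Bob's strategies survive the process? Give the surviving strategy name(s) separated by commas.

For Bob, II strictly dominates I on the remaining rows (A: 8>7, B: 8>5, C: 9>0); eliminate I.
Bob's strategy IV is strictly dominated by II (A: 8>1, B: 8>0, C: 9>5) and is removed.
Alice's strategy B is strictly dominated by C (II: 6>2, III: 2>0) and is removed.
Bob's strategy III is strictly dominated by II (A: 8>0, C: 9>0) and is removed.
Alice's strategy A is strictly dominated by C (II: 6>0) and is removed.
Among the remaining strategies, none is strictly dominated by another pure strategy of the same player, so the elimination stops.
Surviving strategies — Alice: {C}; Bob: {II}.

II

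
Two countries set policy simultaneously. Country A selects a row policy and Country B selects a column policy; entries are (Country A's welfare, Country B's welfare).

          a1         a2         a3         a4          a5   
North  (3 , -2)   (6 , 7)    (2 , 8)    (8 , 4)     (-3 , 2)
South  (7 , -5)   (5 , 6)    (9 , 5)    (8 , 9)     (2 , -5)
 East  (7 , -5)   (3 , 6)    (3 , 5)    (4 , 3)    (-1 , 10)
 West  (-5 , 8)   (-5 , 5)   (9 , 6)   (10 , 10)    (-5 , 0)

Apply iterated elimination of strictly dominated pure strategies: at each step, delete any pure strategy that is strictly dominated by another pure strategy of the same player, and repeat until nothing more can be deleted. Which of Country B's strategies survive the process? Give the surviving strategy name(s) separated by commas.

Country B's strategy a1 is strictly dominated by a4 (North: 4>-2, South: 9>-5, East: 3>-5, West: 10>8) and is removed.
For Country A, South strictly dominates East on the remaining columns (a2: 5>3, a3: 9>3, a4: 8>4, a5: 2>-1); eliminate East.
Column a5 is eliminated: a2 beats it against every remaining row (North: 7>2, South: 6>-5, West: 5>0).
Among the remaining strategies, none is strictly dominated by another pure strategy of the same player, so the elimination stops.
Surviving strategies — Country A: {North, South, West}; Country B: {a2, a3, a4}.

a2, a3, a4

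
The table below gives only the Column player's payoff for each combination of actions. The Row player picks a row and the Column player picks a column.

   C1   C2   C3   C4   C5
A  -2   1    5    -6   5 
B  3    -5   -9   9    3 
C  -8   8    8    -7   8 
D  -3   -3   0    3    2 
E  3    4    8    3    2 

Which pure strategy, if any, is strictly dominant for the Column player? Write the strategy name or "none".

C1 fails to dominate C2 at A (-2<1).
C2 fails to dominate C1 at B (-5<3).
C3 fails to dominate C1 at B (-9<3).
C4 fails to dominate C1 at A (-6<-2).
C5 fails to dominate C1 at B (3=3).
No single strategy dominates all the others.

none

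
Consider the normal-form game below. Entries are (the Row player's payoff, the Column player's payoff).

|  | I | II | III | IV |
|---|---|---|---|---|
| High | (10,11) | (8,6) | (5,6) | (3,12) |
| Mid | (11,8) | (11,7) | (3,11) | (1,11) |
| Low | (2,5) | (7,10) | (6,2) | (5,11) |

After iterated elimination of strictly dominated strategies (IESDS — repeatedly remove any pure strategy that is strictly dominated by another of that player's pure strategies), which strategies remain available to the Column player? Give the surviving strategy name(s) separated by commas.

For the Column player, IV strictly dominates I on the remaining rows (High: 12>11, Mid: 11>8, Low: 11>5); eliminate I.
For the Column player, IV strictly dominates II on the remaining rows (High: 12>6, Mid: 11>7, Low: 11>10); eliminate II.
Row High is eliminated: Low beats it against every remaining column (III: 6>5, IV: 5>3).
Row Mid is eliminated: Low beats it against every remaining column (III: 6>3, IV: 5>1).
For the Column player, IV strictly dominates III on the remaining rows (Low: 11>2); eliminate III.
Among the remaining strategies, none is strictly dominated by another pure strategy of the same player, so the elimination stops.
Surviving strategies — the Row player: {Low}; the Column player: {IV}.

IV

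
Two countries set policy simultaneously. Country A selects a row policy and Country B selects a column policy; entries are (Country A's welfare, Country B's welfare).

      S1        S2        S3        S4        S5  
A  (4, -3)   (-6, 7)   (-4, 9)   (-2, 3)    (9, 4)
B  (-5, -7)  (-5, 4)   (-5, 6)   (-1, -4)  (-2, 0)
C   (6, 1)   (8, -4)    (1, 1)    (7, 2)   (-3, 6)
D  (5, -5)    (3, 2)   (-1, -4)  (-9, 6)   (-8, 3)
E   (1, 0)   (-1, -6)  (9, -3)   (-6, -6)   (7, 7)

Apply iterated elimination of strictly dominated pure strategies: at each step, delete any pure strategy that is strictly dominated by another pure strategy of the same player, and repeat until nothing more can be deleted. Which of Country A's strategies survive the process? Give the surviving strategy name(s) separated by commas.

A, E

Country A's strategy D is strictly dominated by C (S1: 6>5, S2: 8>3, S3: 1>-1, S4: 7>-9, S5: -3>-8) and is removed.
Country B's strategy S1 is strictly dominated by S5 (A: 4>-3, B: 0>-7, C: 6>1, E: 7>0) and is removed.
For Country B, S3 strictly dominates S2 on the remaining rows (A: 9>7, B: 6>4, C: 1>-4, E: -3>-6); eliminate S2.
For Country B, S5 strictly dominates S4 on the remaining rows (A: 4>3, B: 0>-4, C: 6>2, E: 7>-6); eliminate S4.
Country A's strategy B is strictly dominated by A (S3: -4>-5, S5: 9>-2) and is removed.
For Country A, E strictly dominates C on the remaining columns (S3: 9>1, S5: 7>-3); eliminate C.
Among the remaining strategies, none is strictly dominated by another pure strategy of the same player, so the elimination stops.
Surviving strategies — Country A: {A, E}; Country B: {S3, S5}.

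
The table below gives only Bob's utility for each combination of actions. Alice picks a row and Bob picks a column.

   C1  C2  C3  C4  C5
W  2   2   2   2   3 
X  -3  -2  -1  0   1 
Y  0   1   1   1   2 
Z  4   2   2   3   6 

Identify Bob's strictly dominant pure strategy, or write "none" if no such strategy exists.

C5

C5 vs C1: W: 3>2, X: 1>-3, Y: 2>0, Z: 6>4.
C5 vs C2: W: 3>2, X: 1>-2, Y: 2>1, Z: 6>2.
C5 vs C3: W: 3>2, X: 1>-1, Y: 2>1, Z: 6>2.
C5 vs C4: W: 3>2, X: 1>0, Y: 2>1, Z: 6>3.
C5 strictly beats every other strategy against every opponent action, so it is strictly dominant.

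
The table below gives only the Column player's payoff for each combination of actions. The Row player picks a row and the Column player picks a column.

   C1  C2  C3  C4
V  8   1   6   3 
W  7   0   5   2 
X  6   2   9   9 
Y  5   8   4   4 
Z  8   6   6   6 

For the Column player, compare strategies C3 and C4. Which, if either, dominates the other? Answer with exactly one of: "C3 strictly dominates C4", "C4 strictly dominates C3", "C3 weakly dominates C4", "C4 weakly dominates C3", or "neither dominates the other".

C3 weakly dominates C4

Compare C3 to C4 across each opponent action: V: 6>3, W: 5>2, X: 9=9, Y: 4=4, Z: 6=6.
C3 is at least as good everywhere and strictly better somewhere (tied only at X, Y, Z), so C3 weakly but not strictly dominates C4.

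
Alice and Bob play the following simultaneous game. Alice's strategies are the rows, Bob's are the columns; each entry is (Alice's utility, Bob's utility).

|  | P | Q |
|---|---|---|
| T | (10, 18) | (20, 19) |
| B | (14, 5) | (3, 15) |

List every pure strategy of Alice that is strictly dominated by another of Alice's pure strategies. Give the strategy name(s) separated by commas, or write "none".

none

T: no other strategy beats it everywhere (B at Q (20>3)).
B: no other strategy beats it everywhere (T at P (14>10)).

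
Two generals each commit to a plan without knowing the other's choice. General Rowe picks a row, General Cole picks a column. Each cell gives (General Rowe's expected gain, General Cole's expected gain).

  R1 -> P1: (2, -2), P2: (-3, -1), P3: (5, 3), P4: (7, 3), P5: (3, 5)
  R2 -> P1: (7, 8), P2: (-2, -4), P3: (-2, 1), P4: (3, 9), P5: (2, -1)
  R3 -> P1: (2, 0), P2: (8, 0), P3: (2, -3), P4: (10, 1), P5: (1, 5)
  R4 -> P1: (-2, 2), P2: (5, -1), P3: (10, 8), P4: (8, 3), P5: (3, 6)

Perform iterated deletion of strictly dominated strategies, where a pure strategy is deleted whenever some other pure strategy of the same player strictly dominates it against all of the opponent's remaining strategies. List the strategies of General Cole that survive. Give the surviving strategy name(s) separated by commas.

Column P1 is eliminated: P4 beats it against every remaining row (R1: 3>-2, R2: 9>8, R3: 1>0, R4: 3>2).
General Rowe's strategy R2 is strictly dominated by R4 (P2: 5>-2, P3: 10>-2, P4: 8>3, P5: 3>2) and is removed.
For General Cole, P4 strictly dominates P2 on the remaining rows (R1: 3>-1, R3: 1>0, R4: 3>-1); eliminate P2.
For General Cole, P5 strictly dominates P4 on the remaining rows (R1: 5>3, R3: 5>1, R4: 6>3); eliminate P4.
General Rowe's strategy R3 is strictly dominated by R1 (P3: 5>2, P5: 3>1) and is removed.
Among the remaining strategies, none is strictly dominated by another pure strategy of the same player, so the elimination stops.
Surviving strategies — General Rowe: {R1, R4}; General Cole: {P3, P5}.

P3, P5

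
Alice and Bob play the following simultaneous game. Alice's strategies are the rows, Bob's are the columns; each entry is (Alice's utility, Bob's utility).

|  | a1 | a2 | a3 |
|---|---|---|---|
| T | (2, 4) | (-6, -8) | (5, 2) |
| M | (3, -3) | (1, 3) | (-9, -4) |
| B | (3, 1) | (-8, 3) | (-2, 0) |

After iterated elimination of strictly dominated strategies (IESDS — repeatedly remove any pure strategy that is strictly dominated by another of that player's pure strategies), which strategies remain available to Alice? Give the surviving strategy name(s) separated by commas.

Column a3 is eliminated: a1 beats it against every remaining row (T: 4>2, M: -3>-4, B: 1>0).
Alice's strategy T is strictly dominated by M (a1: 3>2, a2: 1>-6) and is removed.
Bob's strategy a1 is strictly dominated by a2 (M: 3>-3, B: 3>1) and is removed.
Row B is eliminated: M beats it against every remaining column (a2: 1>-8).
Among the remaining strategies, none is strictly dominated by another pure strategy of the same player, so the elimination stops.
Surviving strategies — Alice: {M}; Bob: {a2}.

M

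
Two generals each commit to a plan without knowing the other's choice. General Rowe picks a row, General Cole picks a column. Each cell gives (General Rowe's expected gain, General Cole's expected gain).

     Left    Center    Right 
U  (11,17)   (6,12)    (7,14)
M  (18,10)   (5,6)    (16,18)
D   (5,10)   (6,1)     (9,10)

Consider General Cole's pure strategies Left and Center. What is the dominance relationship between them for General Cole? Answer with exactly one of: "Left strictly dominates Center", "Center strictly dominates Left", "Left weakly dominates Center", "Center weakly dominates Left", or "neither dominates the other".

Compare Left to Center across each choice by General Rowe: U: 17>12, M: 10>6, D: 10>1.
Left gives a strictly higher payoff against each choice by General Rowe, so Left strictly dominates Center.

Left strictly dominates Center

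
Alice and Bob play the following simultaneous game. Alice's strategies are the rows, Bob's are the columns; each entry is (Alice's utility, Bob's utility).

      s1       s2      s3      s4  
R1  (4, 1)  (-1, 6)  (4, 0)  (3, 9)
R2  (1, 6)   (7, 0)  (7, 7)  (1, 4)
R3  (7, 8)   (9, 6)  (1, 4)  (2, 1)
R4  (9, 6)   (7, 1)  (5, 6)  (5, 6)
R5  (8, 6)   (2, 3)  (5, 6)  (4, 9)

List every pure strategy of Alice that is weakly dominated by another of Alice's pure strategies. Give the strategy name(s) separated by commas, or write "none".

R1 is weakly dominated by R4 (s1: 9>4, s2: 7>-1, s3: 5>4, s4: 5>3).
R2 is not dominated — it holds its own against R1 at s2 (7>-1); R3 at s3 (7>1); R4 at s3 (7>5); R5 at s2 (7>2).
R3: no other strategy beats it everywhere (R1 at s1 (7>4); R2 at s1 (7>1); R4 at s2 (9>7); R5 at s2 (9>2)).
R4 is not dominated — it holds its own against R1 at s1 (9>4); R2 at s1 (9>1); R3 at s1 (9>7); R5 at s1 (9>8).
R5: dominated, since R4 does at least as well everywhere (s1: 9>8, s2: 7>2, s3: 5=5, s4: 5>4).

R1, R5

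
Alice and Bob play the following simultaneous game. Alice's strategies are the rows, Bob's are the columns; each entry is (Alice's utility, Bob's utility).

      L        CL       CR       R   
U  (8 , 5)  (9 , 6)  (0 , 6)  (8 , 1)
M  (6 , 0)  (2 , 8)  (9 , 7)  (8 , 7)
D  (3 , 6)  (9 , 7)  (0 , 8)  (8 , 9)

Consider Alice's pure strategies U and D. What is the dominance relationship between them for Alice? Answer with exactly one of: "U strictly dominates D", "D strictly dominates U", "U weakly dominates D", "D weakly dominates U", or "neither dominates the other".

Compare U to D across each opponent action: L: 8>3, CL: 9=9, CR: 0=0, R: 8=8.
U is at least as good everywhere and strictly better somewhere (tied only at CL, CR, R), so U weakly but not strictly dominates D.

U weakly dominates D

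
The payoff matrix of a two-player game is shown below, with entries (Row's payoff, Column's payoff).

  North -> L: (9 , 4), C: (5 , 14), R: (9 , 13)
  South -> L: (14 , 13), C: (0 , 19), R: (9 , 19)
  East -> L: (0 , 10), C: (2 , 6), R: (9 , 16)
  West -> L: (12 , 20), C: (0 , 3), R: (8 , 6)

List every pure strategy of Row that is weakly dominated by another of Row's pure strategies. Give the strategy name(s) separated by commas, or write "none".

North: no other strategy beats it everywhere (South at C (5>0); East at L (9>0); West at C (5>0)).
South is not dominated — it holds its own against North at L (14>9); East at L (14>0); West at L (14>12).
East: dominated, since North does at least as well everywhere (L: 9>0, C: 5>2, R: 9=9).
South weakly dominates West — L: 14>12, C: 0=0, R: 9>8.

East, West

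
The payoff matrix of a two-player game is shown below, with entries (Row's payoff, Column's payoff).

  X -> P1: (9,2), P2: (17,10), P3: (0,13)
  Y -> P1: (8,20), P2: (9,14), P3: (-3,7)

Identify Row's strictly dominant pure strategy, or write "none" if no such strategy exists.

X

X vs Y: P1: 9>8, P2: 17>9, P3: 0>-3.
X strictly beats every other strategy against every opponent action, so it is strictly dominant.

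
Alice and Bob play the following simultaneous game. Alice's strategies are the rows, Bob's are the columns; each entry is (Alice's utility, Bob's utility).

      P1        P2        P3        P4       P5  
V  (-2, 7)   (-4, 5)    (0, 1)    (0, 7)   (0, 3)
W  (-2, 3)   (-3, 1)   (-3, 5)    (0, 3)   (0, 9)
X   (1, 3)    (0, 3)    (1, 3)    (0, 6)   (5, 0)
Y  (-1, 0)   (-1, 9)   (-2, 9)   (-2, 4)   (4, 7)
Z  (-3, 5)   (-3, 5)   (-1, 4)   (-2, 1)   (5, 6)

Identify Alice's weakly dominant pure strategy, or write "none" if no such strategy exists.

X vs V: P1: 1>-2, P2: 0>-4, P3: 1>0, P4: 0=0, P5: 5>0.
X vs W: P1: 1>-2, P2: 0>-3, P3: 1>-3, P4: 0=0, P5: 5>0.
X vs Y: P1: 1>-1, P2: 0>-1, P3: 1>-2, P4: 0>-2, P5: 5>4.
X vs Z: P1: 1>-3, P2: 0>-3, P3: 1>-1, P4: 0>-2, P5: 5=5.
X is at least as good as every other strategy against every opponent action, so it is weakly dominant.

X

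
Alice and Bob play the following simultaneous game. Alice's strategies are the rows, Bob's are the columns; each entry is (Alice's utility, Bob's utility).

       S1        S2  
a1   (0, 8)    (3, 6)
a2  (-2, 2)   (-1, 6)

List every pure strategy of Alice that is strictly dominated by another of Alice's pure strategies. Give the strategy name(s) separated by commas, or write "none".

a2

Nothing dominates a1: a2 at S1 (0>-2).
a1 strictly dominates a2 — S1: 0>-2, S2: 3>-1.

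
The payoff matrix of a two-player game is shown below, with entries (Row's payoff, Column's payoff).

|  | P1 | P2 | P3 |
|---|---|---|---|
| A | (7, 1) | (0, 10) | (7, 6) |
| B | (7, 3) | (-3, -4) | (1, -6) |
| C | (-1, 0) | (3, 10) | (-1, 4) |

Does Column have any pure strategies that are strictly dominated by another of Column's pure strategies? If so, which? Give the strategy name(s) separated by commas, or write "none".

P1 is not dominated — it holds its own against P2 at B (3>-4); P3 at B (3>-6).
P2: no other strategy beats it everywhere (P1 at A (10>1); P3 at A (10>6)).
P3: dominated, since P2 does at least as well everywhere (A: 10>6, B: -4>-6, C: 10>4).

P3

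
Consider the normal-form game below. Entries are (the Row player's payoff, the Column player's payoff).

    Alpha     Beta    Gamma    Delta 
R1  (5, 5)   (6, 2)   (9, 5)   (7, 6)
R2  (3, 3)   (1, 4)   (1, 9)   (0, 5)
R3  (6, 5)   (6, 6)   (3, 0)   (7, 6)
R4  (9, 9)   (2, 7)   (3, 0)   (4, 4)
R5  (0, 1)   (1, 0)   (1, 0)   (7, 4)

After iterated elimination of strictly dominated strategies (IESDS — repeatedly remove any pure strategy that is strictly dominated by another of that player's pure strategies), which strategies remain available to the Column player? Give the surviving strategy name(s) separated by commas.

Alpha, Beta, Delta

The Row player's strategy R2 is strictly dominated by R1 (Alpha: 5>3, Beta: 6>1, Gamma: 9>1, Delta: 7>0) and is removed.
The Column player's strategy Gamma is strictly dominated by Delta (R1: 6>5, R3: 6>0, R4: 4>0, R5: 4>0) and is removed.
Among the remaining strategies, none is strictly dominated by another pure strategy of the same player, so the elimination stops.
Surviving strategies — the Row player: {R1, R3, R4, R5}; the Column player: {Alpha, Beta, Delta}.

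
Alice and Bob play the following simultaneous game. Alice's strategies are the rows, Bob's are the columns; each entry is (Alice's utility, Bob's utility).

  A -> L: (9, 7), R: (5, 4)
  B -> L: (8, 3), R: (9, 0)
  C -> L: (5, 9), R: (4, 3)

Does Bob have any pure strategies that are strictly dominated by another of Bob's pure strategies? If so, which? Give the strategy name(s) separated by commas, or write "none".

Nothing dominates L: R at A (7>4).
R: dominated, since L does at least as well everywhere (A: 7>4, B: 3>0, C: 9>3).

R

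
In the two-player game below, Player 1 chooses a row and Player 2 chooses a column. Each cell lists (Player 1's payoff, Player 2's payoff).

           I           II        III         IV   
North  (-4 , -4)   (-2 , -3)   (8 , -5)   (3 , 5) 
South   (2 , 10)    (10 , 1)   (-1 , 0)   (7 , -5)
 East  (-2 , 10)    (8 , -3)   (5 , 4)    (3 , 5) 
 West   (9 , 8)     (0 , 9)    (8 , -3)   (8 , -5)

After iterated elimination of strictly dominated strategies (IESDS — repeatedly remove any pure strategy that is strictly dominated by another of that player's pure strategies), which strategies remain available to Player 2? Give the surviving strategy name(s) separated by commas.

I, II

Column III is eliminated: I beats it against every remaining row (North: -4>-5, South: 10>0, East: 10>4, West: 8>-3).
Row North is eliminated: South beats it against every remaining column (I: 2>-4, II: 10>-2, IV: 7>3).
For Player 1, South strictly dominates East on the remaining columns (I: 2>-2, II: 10>8, IV: 7>3); eliminate East.
For Player 2, I strictly dominates IV on the remaining rows (South: 10>-5, West: 8>-5); eliminate IV.
Among the remaining strategies, none is strictly dominated by another pure strategy of the same player, so the elimination stops.
Surviving strategies — Player 1: {South, West}; Player 2: {I, II}.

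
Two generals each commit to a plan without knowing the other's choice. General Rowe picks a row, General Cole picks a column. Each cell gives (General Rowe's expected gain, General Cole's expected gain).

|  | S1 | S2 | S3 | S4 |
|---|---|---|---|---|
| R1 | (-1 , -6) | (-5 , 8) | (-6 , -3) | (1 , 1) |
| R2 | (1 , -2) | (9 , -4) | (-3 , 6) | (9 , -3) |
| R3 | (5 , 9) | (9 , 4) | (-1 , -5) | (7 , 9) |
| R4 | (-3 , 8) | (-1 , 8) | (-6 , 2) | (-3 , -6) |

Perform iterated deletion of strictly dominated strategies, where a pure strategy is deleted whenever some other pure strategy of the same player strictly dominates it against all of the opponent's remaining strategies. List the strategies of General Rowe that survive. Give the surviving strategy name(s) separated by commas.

For General Rowe, R2 strictly dominates R1 on the remaining columns (S1: 1>-1, S2: 9>-5, S3: -3>-6, S4: 9>1); eliminate R1.
For General Rowe, R2 strictly dominates R4 on the remaining columns (S1: 1>-3, S2: 9>-1, S3: -3>-6, S4: 9>-3); eliminate R4.
For General Cole, S1 strictly dominates S2 on the remaining rows (R2: -2>-4, R3: 9>4); eliminate S2.
Among the remaining strategies, none is strictly dominated by another pure strategy of the same player, so the elimination stops.
Surviving strategies — General Rowe: {R2, R3}; General Cole: {S1, S3, S4}.

R2, R3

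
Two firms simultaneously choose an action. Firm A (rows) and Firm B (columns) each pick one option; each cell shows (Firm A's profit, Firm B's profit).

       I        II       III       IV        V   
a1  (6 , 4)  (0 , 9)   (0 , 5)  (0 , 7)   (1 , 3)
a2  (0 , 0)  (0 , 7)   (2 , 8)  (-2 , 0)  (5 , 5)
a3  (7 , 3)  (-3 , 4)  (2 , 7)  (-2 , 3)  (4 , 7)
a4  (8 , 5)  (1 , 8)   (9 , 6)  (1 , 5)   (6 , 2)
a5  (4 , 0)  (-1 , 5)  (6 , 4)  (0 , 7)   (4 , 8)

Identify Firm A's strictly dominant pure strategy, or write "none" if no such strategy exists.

a4 vs a1: I: 8>6, II: 1>0, III: 9>0, IV: 1>0, V: 6>1.
a4 vs a2: I: 8>0, II: 1>0, III: 9>2, IV: 1>-2, V: 6>5.
a4 vs a3: I: 8>7, II: 1>-3, III: 9>2, IV: 1>-2, V: 6>4.
a4 vs a5: I: 8>4, II: 1>-1, III: 9>6, IV: 1>0, V: 6>4.
a4 strictly beats every other strategy against every opponent action, so it is strictly dominant.

a4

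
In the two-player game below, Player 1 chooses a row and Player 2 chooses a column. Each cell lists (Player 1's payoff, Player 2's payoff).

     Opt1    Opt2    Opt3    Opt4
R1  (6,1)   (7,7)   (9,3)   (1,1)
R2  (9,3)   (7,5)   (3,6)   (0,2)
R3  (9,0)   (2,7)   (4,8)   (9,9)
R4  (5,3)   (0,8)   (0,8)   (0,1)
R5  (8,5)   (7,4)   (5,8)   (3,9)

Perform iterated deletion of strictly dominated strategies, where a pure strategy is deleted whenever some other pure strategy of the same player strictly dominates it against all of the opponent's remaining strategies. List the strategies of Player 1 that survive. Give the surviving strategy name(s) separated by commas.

Player 1's strategy R4 is strictly dominated by R1 (Opt1: 6>5, Opt2: 7>0, Opt3: 9>0, Opt4: 1>0) and is removed.
Player 2's strategy Opt1 is strictly dominated by Opt3 (R1: 3>1, R2: 6>3, R3: 8>0, R5: 8>5) and is removed.
Among the remaining strategies, none is strictly dominated by another pure strategy of the same player, so the elimination stops.
Surviving strategies — Player 1: {R1, R2, R3, R5}; Player 2: {Opt2, Opt3, Opt4}.

R1, R2, R3, R5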